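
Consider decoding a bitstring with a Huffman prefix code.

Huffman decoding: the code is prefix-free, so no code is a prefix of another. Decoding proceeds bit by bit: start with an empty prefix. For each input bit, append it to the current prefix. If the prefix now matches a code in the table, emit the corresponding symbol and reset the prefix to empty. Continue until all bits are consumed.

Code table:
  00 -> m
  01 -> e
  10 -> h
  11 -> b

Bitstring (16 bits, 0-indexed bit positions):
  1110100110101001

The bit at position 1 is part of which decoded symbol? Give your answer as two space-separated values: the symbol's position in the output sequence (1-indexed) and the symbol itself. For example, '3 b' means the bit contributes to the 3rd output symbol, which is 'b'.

Bit 0: prefix='1' (no match yet)
Bit 1: prefix='11' -> emit 'b', reset
Bit 2: prefix='1' (no match yet)
Bit 3: prefix='10' -> emit 'h', reset
Bit 4: prefix='1' (no match yet)
Bit 5: prefix='10' -> emit 'h', reset

Answer: 1 b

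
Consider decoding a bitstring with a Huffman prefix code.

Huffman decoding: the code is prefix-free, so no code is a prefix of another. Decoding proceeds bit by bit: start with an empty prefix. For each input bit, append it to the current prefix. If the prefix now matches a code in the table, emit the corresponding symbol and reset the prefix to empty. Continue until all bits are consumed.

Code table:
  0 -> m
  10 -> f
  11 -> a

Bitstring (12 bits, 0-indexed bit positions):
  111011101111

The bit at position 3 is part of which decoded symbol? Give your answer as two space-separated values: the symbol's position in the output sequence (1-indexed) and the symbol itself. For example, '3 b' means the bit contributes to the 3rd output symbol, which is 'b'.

Bit 0: prefix='1' (no match yet)
Bit 1: prefix='11' -> emit 'a', reset
Bit 2: prefix='1' (no match yet)
Bit 3: prefix='10' -> emit 'f', reset
Bit 4: prefix='1' (no match yet)
Bit 5: prefix='11' -> emit 'a', reset
Bit 6: prefix='1' (no match yet)
Bit 7: prefix='10' -> emit 'f', reset

Answer: 2 f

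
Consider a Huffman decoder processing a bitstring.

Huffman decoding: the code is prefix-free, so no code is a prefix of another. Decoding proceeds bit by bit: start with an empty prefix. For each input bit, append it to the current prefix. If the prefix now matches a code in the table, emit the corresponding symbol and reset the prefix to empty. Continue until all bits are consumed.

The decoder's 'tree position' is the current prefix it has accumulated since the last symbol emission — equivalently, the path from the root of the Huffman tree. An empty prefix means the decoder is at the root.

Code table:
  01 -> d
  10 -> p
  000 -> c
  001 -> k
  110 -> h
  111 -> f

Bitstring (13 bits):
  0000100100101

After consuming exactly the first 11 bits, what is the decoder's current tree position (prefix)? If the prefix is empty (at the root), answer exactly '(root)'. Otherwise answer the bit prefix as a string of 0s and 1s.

Answer: (root)

Derivation:
Bit 0: prefix='0' (no match yet)
Bit 1: prefix='00' (no match yet)
Bit 2: prefix='000' -> emit 'c', reset
Bit 3: prefix='0' (no match yet)
Bit 4: prefix='01' -> emit 'd', reset
Bit 5: prefix='0' (no match yet)
Bit 6: prefix='00' (no match yet)
Bit 7: prefix='001' -> emit 'k', reset
Bit 8: prefix='0' (no match yet)
Bit 9: prefix='00' (no match yet)
Bit 10: prefix='001' -> emit 'k', reset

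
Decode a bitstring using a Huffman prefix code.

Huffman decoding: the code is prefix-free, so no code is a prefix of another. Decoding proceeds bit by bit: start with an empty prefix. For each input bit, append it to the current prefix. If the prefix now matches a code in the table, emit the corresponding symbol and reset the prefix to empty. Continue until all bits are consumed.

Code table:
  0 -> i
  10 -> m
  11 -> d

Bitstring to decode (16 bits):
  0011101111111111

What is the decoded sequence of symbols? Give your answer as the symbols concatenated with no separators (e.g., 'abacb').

Answer: iidmddddd

Derivation:
Bit 0: prefix='0' -> emit 'i', reset
Bit 1: prefix='0' -> emit 'i', reset
Bit 2: prefix='1' (no match yet)
Bit 3: prefix='11' -> emit 'd', reset
Bit 4: prefix='1' (no match yet)
Bit 5: prefix='10' -> emit 'm', reset
Bit 6: prefix='1' (no match yet)
Bit 7: prefix='11' -> emit 'd', reset
Bit 8: prefix='1' (no match yet)
Bit 9: prefix='11' -> emit 'd', reset
Bit 10: prefix='1' (no match yet)
Bit 11: prefix='11' -> emit 'd', reset
Bit 12: prefix='1' (no match yet)
Bit 13: prefix='11' -> emit 'd', reset
Bit 14: prefix='1' (no match yet)
Bit 15: prefix='11' -> emit 'd', reset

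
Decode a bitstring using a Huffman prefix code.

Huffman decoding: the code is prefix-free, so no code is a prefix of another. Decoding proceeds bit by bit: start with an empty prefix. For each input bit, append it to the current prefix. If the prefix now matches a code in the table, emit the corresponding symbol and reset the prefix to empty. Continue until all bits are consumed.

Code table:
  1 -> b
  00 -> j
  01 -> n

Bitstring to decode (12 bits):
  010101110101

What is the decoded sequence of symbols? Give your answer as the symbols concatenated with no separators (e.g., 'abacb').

Bit 0: prefix='0' (no match yet)
Bit 1: prefix='01' -> emit 'n', reset
Bit 2: prefix='0' (no match yet)
Bit 3: prefix='01' -> emit 'n', reset
Bit 4: prefix='0' (no match yet)
Bit 5: prefix='01' -> emit 'n', reset
Bit 6: prefix='1' -> emit 'b', reset
Bit 7: prefix='1' -> emit 'b', reset
Bit 8: prefix='0' (no match yet)
Bit 9: prefix='01' -> emit 'n', reset
Bit 10: prefix='0' (no match yet)
Bit 11: prefix='01' -> emit 'n', reset

Answer: nnnbbnn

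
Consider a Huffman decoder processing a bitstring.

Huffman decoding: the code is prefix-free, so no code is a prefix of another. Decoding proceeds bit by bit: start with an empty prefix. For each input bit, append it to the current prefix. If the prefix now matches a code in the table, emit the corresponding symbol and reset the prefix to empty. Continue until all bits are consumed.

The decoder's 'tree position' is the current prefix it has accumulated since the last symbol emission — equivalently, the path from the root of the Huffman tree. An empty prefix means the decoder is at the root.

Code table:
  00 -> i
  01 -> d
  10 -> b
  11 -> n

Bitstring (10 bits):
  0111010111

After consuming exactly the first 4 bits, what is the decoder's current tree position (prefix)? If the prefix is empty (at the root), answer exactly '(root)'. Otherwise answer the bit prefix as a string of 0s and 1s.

Answer: (root)

Derivation:
Bit 0: prefix='0' (no match yet)
Bit 1: prefix='01' -> emit 'd', reset
Bit 2: prefix='1' (no match yet)
Bit 3: prefix='11' -> emit 'n', reset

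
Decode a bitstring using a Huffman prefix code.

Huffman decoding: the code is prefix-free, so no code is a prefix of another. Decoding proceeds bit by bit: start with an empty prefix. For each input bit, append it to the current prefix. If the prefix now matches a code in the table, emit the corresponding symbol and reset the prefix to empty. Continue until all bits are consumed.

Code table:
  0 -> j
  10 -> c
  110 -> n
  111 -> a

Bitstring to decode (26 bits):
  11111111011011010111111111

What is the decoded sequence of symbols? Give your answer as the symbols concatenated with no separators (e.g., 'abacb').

Answer: aannncaaa

Derivation:
Bit 0: prefix='1' (no match yet)
Bit 1: prefix='11' (no match yet)
Bit 2: prefix='111' -> emit 'a', reset
Bit 3: prefix='1' (no match yet)
Bit 4: prefix='11' (no match yet)
Bit 5: prefix='111' -> emit 'a', reset
Bit 6: prefix='1' (no match yet)
Bit 7: prefix='11' (no match yet)
Bit 8: prefix='110' -> emit 'n', reset
Bit 9: prefix='1' (no match yet)
Bit 10: prefix='11' (no match yet)
Bit 11: prefix='110' -> emit 'n', reset
Bit 12: prefix='1' (no match yet)
Bit 13: prefix='11' (no match yet)
Bit 14: prefix='110' -> emit 'n', reset
Bit 15: prefix='1' (no match yet)
Bit 16: prefix='10' -> emit 'c', reset
Bit 17: prefix='1' (no match yet)
Bit 18: prefix='11' (no match yet)
Bit 19: prefix='111' -> emit 'a', reset
Bit 20: prefix='1' (no match yet)
Bit 21: prefix='11' (no match yet)
Bit 22: prefix='111' -> emit 'a', reset
Bit 23: prefix='1' (no match yet)
Bit 24: prefix='11' (no match yet)
Bit 25: prefix='111' -> emit 'a', reset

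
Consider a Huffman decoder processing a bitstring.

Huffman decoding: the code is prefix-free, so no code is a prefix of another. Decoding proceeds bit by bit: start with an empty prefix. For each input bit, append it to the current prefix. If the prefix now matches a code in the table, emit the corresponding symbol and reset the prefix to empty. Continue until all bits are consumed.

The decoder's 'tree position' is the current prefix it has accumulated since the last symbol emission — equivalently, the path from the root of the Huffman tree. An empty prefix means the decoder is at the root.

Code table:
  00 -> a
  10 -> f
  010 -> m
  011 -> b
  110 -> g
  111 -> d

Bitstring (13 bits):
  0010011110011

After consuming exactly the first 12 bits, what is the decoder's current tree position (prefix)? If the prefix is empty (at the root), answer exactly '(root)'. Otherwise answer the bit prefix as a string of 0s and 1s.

Bit 0: prefix='0' (no match yet)
Bit 1: prefix='00' -> emit 'a', reset
Bit 2: prefix='1' (no match yet)
Bit 3: prefix='10' -> emit 'f', reset
Bit 4: prefix='0' (no match yet)
Bit 5: prefix='01' (no match yet)
Bit 6: prefix='011' -> emit 'b', reset
Bit 7: prefix='1' (no match yet)
Bit 8: prefix='11' (no match yet)
Bit 9: prefix='110' -> emit 'g', reset
Bit 10: prefix='0' (no match yet)
Bit 11: prefix='01' (no match yet)

Answer: 01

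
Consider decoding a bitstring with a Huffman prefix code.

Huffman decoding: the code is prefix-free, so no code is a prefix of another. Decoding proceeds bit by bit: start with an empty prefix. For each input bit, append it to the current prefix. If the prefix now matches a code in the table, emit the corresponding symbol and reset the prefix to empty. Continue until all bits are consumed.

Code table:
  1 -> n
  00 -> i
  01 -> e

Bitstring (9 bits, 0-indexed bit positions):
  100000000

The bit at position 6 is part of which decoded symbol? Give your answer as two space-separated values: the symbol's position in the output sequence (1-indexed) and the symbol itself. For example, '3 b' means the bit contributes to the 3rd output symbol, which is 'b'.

Answer: 4 i

Derivation:
Bit 0: prefix='1' -> emit 'n', reset
Bit 1: prefix='0' (no match yet)
Bit 2: prefix='00' -> emit 'i', reset
Bit 3: prefix='0' (no match yet)
Bit 4: prefix='00' -> emit 'i', reset
Bit 5: prefix='0' (no match yet)
Bit 6: prefix='00' -> emit 'i', reset
Bit 7: prefix='0' (no match yet)
Bit 8: prefix='00' -> emit 'i', reset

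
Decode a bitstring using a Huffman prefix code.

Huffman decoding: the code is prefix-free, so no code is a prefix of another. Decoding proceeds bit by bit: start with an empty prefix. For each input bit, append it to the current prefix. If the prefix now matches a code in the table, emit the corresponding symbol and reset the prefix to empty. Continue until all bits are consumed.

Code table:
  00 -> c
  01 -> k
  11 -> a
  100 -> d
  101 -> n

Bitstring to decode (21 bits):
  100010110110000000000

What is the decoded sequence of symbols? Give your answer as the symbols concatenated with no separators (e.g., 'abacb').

Bit 0: prefix='1' (no match yet)
Bit 1: prefix='10' (no match yet)
Bit 2: prefix='100' -> emit 'd', reset
Bit 3: prefix='0' (no match yet)
Bit 4: prefix='01' -> emit 'k', reset
Bit 5: prefix='0' (no match yet)
Bit 6: prefix='01' -> emit 'k', reset
Bit 7: prefix='1' (no match yet)
Bit 8: prefix='10' (no match yet)
Bit 9: prefix='101' -> emit 'n', reset
Bit 10: prefix='1' (no match yet)
Bit 11: prefix='10' (no match yet)
Bit 12: prefix='100' -> emit 'd', reset
Bit 13: prefix='0' (no match yet)
Bit 14: prefix='00' -> emit 'c', reset
Bit 15: prefix='0' (no match yet)
Bit 16: prefix='00' -> emit 'c', reset
Bit 17: prefix='0' (no match yet)
Bit 18: prefix='00' -> emit 'c', reset
Bit 19: prefix='0' (no match yet)
Bit 20: prefix='00' -> emit 'c', reset

Answer: dkkndcccc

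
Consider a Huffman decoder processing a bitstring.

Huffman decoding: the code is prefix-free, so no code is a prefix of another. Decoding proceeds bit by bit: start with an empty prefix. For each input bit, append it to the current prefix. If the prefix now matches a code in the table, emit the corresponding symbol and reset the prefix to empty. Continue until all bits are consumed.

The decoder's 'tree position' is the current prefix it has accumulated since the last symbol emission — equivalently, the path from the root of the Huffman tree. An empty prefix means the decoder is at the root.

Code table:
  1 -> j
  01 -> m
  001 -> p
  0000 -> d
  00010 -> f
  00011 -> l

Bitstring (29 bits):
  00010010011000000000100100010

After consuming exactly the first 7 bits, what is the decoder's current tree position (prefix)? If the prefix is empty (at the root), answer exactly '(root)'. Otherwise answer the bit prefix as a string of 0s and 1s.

Bit 0: prefix='0' (no match yet)
Bit 1: prefix='00' (no match yet)
Bit 2: prefix='000' (no match yet)
Bit 3: prefix='0001' (no match yet)
Bit 4: prefix='00010' -> emit 'f', reset
Bit 5: prefix='0' (no match yet)
Bit 6: prefix='01' -> emit 'm', reset

Answer: (root)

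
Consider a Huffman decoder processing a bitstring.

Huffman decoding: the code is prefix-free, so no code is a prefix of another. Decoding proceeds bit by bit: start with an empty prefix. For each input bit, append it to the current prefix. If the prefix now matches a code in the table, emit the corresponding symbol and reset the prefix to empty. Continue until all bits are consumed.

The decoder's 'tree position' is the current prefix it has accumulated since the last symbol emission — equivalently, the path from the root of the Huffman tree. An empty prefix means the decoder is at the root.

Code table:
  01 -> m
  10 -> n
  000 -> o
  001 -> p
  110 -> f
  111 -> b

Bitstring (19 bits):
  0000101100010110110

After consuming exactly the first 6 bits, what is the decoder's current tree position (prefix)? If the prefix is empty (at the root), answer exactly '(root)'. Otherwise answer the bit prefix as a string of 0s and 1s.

Answer: 0

Derivation:
Bit 0: prefix='0' (no match yet)
Bit 1: prefix='00' (no match yet)
Bit 2: prefix='000' -> emit 'o', reset
Bit 3: prefix='0' (no match yet)
Bit 4: prefix='01' -> emit 'm', reset
Bit 5: prefix='0' (no match yet)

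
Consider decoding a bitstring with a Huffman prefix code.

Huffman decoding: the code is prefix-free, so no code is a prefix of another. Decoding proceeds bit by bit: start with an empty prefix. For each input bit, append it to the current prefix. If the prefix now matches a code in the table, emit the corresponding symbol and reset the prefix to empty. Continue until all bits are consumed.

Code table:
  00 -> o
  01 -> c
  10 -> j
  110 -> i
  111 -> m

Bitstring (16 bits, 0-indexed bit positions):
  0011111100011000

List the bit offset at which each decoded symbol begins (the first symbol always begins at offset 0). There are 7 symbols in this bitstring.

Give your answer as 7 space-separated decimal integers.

Bit 0: prefix='0' (no match yet)
Bit 1: prefix='00' -> emit 'o', reset
Bit 2: prefix='1' (no match yet)
Bit 3: prefix='11' (no match yet)
Bit 4: prefix='111' -> emit 'm', reset
Bit 5: prefix='1' (no match yet)
Bit 6: prefix='11' (no match yet)
Bit 7: prefix='111' -> emit 'm', reset
Bit 8: prefix='0' (no match yet)
Bit 9: prefix='00' -> emit 'o', reset
Bit 10: prefix='0' (no match yet)
Bit 11: prefix='01' -> emit 'c', reset
Bit 12: prefix='1' (no match yet)
Bit 13: prefix='10' -> emit 'j', reset
Bit 14: prefix='0' (no match yet)
Bit 15: prefix='00' -> emit 'o', reset

Answer: 0 2 5 8 10 12 14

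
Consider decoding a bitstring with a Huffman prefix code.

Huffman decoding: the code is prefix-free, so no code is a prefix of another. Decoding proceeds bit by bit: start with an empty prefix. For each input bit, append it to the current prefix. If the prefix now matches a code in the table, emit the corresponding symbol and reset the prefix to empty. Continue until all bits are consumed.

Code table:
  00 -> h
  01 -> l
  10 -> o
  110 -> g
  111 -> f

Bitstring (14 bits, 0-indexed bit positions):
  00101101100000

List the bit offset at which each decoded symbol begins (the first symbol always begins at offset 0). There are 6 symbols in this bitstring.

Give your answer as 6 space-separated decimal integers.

Answer: 0 2 4 7 10 12

Derivation:
Bit 0: prefix='0' (no match yet)
Bit 1: prefix='00' -> emit 'h', reset
Bit 2: prefix='1' (no match yet)
Bit 3: prefix='10' -> emit 'o', reset
Bit 4: prefix='1' (no match yet)
Bit 5: prefix='11' (no match yet)
Bit 6: prefix='110' -> emit 'g', reset
Bit 7: prefix='1' (no match yet)
Bit 8: prefix='11' (no match yet)
Bit 9: prefix='110' -> emit 'g', reset
Bit 10: prefix='0' (no match yet)
Bit 11: prefix='00' -> emit 'h', reset
Bit 12: prefix='0' (no match yet)
Bit 13: prefix='00' -> emit 'h', reset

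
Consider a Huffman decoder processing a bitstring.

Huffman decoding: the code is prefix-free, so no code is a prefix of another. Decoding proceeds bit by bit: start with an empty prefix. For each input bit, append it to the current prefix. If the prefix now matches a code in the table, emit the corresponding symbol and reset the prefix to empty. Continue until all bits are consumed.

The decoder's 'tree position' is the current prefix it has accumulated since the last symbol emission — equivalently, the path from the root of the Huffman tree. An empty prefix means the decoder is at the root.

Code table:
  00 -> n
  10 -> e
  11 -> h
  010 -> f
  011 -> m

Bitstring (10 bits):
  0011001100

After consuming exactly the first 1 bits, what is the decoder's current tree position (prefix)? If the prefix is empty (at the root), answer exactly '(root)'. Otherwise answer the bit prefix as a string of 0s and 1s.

Answer: 0

Derivation:
Bit 0: prefix='0' (no match yet)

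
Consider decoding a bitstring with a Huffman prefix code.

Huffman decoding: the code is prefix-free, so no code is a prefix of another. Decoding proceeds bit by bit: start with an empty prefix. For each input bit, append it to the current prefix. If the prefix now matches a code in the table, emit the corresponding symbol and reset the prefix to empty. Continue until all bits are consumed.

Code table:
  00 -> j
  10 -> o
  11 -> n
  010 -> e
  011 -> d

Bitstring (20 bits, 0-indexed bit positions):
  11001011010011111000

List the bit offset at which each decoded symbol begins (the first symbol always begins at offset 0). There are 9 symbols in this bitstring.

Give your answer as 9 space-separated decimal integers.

Bit 0: prefix='1' (no match yet)
Bit 1: prefix='11' -> emit 'n', reset
Bit 2: prefix='0' (no match yet)
Bit 3: prefix='00' -> emit 'j', reset
Bit 4: prefix='1' (no match yet)
Bit 5: prefix='10' -> emit 'o', reset
Bit 6: prefix='1' (no match yet)
Bit 7: prefix='11' -> emit 'n', reset
Bit 8: prefix='0' (no match yet)
Bit 9: prefix='01' (no match yet)
Bit 10: prefix='010' -> emit 'e', reset
Bit 11: prefix='0' (no match yet)
Bit 12: prefix='01' (no match yet)
Bit 13: prefix='011' -> emit 'd', reset
Bit 14: prefix='1' (no match yet)
Bit 15: prefix='11' -> emit 'n', reset
Bit 16: prefix='1' (no match yet)
Bit 17: prefix='10' -> emit 'o', reset
Bit 18: prefix='0' (no match yet)
Bit 19: prefix='00' -> emit 'j', reset

Answer: 0 2 4 6 8 11 14 16 18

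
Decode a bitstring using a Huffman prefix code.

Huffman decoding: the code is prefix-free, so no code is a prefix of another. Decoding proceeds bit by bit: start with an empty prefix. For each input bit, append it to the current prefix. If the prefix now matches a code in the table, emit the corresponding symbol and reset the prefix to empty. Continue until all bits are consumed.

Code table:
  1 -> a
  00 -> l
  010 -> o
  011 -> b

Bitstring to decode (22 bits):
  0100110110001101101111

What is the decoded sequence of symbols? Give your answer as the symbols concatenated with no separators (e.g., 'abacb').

Answer: obblbbbaa

Derivation:
Bit 0: prefix='0' (no match yet)
Bit 1: prefix='01' (no match yet)
Bit 2: prefix='010' -> emit 'o', reset
Bit 3: prefix='0' (no match yet)
Bit 4: prefix='01' (no match yet)
Bit 5: prefix='011' -> emit 'b', reset
Bit 6: prefix='0' (no match yet)
Bit 7: prefix='01' (no match yet)
Bit 8: prefix='011' -> emit 'b', reset
Bit 9: prefix='0' (no match yet)
Bit 10: prefix='00' -> emit 'l', reset
Bit 11: prefix='0' (no match yet)
Bit 12: prefix='01' (no match yet)
Bit 13: prefix='011' -> emit 'b', reset
Bit 14: prefix='0' (no match yet)
Bit 15: prefix='01' (no match yet)
Bit 16: prefix='011' -> emit 'b', reset
Bit 17: prefix='0' (no match yet)
Bit 18: prefix='01' (no match yet)
Bit 19: prefix='011' -> emit 'b', reset
Bit 20: prefix='1' -> emit 'a', reset
Bit 21: prefix='1' -> emit 'a', reset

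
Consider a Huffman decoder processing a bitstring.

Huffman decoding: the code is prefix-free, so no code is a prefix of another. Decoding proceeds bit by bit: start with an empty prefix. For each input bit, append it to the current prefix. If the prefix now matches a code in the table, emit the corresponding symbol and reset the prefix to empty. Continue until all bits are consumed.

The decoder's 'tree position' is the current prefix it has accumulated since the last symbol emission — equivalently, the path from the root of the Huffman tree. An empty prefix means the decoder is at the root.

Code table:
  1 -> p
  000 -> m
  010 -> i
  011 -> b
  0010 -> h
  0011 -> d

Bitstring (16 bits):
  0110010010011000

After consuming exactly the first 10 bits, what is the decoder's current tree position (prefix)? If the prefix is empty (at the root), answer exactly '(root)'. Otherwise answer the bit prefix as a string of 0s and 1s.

Answer: (root)

Derivation:
Bit 0: prefix='0' (no match yet)
Bit 1: prefix='01' (no match yet)
Bit 2: prefix='011' -> emit 'b', reset
Bit 3: prefix='0' (no match yet)
Bit 4: prefix='00' (no match yet)
Bit 5: prefix='001' (no match yet)
Bit 6: prefix='0010' -> emit 'h', reset
Bit 7: prefix='0' (no match yet)
Bit 8: prefix='01' (no match yet)
Bit 9: prefix='010' -> emit 'i', reset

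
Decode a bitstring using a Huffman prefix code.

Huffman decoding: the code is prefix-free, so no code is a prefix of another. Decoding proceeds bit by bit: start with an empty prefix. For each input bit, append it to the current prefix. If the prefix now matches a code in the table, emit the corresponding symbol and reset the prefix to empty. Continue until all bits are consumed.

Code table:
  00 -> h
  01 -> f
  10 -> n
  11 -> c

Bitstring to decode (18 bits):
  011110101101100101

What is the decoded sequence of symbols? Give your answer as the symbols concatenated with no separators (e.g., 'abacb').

Answer: fcnncfnff

Derivation:
Bit 0: prefix='0' (no match yet)
Bit 1: prefix='01' -> emit 'f', reset
Bit 2: prefix='1' (no match yet)
Bit 3: prefix='11' -> emit 'c', reset
Bit 4: prefix='1' (no match yet)
Bit 5: prefix='10' -> emit 'n', reset
Bit 6: prefix='1' (no match yet)
Bit 7: prefix='10' -> emit 'n', reset
Bit 8: prefix='1' (no match yet)
Bit 9: prefix='11' -> emit 'c', reset
Bit 10: prefix='0' (no match yet)
Bit 11: prefix='01' -> emit 'f', reset
Bit 12: prefix='1' (no match yet)
Bit 13: prefix='10' -> emit 'n', reset
Bit 14: prefix='0' (no match yet)
Bit 15: prefix='01' -> emit 'f', reset
Bit 16: prefix='0' (no match yet)
Bit 17: prefix='01' -> emit 'f', reset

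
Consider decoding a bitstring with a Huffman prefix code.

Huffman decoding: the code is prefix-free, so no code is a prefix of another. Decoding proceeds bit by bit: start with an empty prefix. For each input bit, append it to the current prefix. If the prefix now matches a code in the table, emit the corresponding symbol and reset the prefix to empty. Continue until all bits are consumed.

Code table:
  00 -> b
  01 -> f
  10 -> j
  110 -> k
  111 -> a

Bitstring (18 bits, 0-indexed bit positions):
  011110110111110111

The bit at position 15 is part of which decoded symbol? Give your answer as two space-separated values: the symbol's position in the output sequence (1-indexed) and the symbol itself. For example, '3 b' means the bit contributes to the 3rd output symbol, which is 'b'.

Bit 0: prefix='0' (no match yet)
Bit 1: prefix='01' -> emit 'f', reset
Bit 2: prefix='1' (no match yet)
Bit 3: prefix='11' (no match yet)
Bit 4: prefix='111' -> emit 'a', reset
Bit 5: prefix='0' (no match yet)
Bit 6: prefix='01' -> emit 'f', reset
Bit 7: prefix='1' (no match yet)
Bit 8: prefix='10' -> emit 'j', reset
Bit 9: prefix='1' (no match yet)
Bit 10: prefix='11' (no match yet)
Bit 11: prefix='111' -> emit 'a', reset
Bit 12: prefix='1' (no match yet)
Bit 13: prefix='11' (no match yet)
Bit 14: prefix='110' -> emit 'k', reset
Bit 15: prefix='1' (no match yet)
Bit 16: prefix='11' (no match yet)
Bit 17: prefix='111' -> emit 'a', reset

Answer: 7 a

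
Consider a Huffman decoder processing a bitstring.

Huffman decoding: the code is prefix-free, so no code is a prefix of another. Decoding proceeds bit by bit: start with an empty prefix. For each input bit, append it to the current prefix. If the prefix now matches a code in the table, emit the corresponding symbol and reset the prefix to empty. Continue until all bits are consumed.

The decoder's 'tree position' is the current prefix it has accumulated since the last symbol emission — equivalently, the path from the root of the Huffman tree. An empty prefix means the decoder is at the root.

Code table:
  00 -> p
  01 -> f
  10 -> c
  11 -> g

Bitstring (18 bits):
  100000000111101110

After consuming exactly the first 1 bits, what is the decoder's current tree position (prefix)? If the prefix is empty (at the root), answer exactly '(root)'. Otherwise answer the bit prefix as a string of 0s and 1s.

Answer: 1

Derivation:
Bit 0: prefix='1' (no match yet)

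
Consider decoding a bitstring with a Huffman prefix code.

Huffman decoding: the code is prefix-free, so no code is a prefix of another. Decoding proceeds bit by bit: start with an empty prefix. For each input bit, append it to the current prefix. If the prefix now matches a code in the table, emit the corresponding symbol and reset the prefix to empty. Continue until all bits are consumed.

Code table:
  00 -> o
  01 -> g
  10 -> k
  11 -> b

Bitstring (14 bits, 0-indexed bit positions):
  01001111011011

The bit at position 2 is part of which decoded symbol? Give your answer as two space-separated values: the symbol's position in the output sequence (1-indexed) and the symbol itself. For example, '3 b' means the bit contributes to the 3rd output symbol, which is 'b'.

Answer: 2 o

Derivation:
Bit 0: prefix='0' (no match yet)
Bit 1: prefix='01' -> emit 'g', reset
Bit 2: prefix='0' (no match yet)
Bit 3: prefix='00' -> emit 'o', reset
Bit 4: prefix='1' (no match yet)
Bit 5: prefix='11' -> emit 'b', reset
Bit 6: prefix='1' (no match yet)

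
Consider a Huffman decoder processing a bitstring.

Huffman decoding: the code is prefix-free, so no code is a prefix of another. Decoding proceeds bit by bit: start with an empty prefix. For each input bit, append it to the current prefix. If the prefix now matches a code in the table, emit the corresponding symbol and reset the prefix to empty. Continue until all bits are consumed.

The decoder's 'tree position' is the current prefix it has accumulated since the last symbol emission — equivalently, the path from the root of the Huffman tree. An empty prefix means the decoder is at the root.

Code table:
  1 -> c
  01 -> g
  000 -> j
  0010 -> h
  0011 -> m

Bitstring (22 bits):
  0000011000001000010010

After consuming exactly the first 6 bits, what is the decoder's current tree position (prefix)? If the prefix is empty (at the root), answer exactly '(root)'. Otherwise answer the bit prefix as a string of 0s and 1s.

Bit 0: prefix='0' (no match yet)
Bit 1: prefix='00' (no match yet)
Bit 2: prefix='000' -> emit 'j', reset
Bit 3: prefix='0' (no match yet)
Bit 4: prefix='00' (no match yet)
Bit 5: prefix='001' (no match yet)

Answer: 001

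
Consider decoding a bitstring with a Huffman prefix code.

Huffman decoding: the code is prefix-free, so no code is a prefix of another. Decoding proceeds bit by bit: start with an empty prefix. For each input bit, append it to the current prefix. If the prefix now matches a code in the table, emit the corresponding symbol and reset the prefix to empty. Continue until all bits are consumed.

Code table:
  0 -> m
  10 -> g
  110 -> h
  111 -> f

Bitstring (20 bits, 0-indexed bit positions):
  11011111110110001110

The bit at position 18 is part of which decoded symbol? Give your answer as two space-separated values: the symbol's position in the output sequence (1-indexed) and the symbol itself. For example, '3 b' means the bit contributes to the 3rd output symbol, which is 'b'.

Bit 0: prefix='1' (no match yet)
Bit 1: prefix='11' (no match yet)
Bit 2: prefix='110' -> emit 'h', reset
Bit 3: prefix='1' (no match yet)
Bit 4: prefix='11' (no match yet)
Bit 5: prefix='111' -> emit 'f', reset
Bit 6: prefix='1' (no match yet)
Bit 7: prefix='11' (no match yet)
Bit 8: prefix='111' -> emit 'f', reset
Bit 9: prefix='1' (no match yet)
Bit 10: prefix='10' -> emit 'g', reset
Bit 11: prefix='1' (no match yet)
Bit 12: prefix='11' (no match yet)
Bit 13: prefix='110' -> emit 'h', reset
Bit 14: prefix='0' -> emit 'm', reset
Bit 15: prefix='0' -> emit 'm', reset
Bit 16: prefix='1' (no match yet)
Bit 17: prefix='11' (no match yet)
Bit 18: prefix='111' -> emit 'f', reset
Bit 19: prefix='0' -> emit 'm', reset

Answer: 8 f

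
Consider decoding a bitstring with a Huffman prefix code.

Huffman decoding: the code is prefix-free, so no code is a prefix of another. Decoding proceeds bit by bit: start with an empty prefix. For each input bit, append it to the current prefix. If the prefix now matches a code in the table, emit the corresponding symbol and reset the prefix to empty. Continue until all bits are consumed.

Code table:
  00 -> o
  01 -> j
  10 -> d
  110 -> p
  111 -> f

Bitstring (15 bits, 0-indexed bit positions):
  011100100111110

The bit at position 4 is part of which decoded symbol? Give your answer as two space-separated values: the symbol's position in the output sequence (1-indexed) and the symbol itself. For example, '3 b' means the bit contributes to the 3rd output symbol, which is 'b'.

Answer: 2 p

Derivation:
Bit 0: prefix='0' (no match yet)
Bit 1: prefix='01' -> emit 'j', reset
Bit 2: prefix='1' (no match yet)
Bit 3: prefix='11' (no match yet)
Bit 4: prefix='110' -> emit 'p', reset
Bit 5: prefix='0' (no match yet)
Bit 6: prefix='01' -> emit 'j', reset
Bit 7: prefix='0' (no match yet)
Bit 8: prefix='00' -> emit 'o', reset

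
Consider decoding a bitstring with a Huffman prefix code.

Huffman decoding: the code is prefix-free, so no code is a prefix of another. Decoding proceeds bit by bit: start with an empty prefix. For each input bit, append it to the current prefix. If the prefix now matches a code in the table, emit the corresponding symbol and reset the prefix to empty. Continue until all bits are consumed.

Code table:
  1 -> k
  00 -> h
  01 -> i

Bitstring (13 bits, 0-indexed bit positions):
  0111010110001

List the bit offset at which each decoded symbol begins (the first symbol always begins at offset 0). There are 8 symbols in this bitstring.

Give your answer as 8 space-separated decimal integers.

Bit 0: prefix='0' (no match yet)
Bit 1: prefix='01' -> emit 'i', reset
Bit 2: prefix='1' -> emit 'k', reset
Bit 3: prefix='1' -> emit 'k', reset
Bit 4: prefix='0' (no match yet)
Bit 5: prefix='01' -> emit 'i', reset
Bit 6: prefix='0' (no match yet)
Bit 7: prefix='01' -> emit 'i', reset
Bit 8: prefix='1' -> emit 'k', reset
Bit 9: prefix='0' (no match yet)
Bit 10: prefix='00' -> emit 'h', reset
Bit 11: prefix='0' (no match yet)
Bit 12: prefix='01' -> emit 'i', reset

Answer: 0 2 3 4 6 8 9 11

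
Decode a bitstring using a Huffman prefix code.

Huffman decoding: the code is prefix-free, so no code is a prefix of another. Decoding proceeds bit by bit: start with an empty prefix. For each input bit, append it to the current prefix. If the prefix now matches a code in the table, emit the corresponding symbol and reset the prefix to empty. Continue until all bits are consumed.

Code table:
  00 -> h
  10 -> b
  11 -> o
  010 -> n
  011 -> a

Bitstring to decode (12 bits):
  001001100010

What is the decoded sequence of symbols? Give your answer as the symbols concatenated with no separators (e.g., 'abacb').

Answer: hbahn

Derivation:
Bit 0: prefix='0' (no match yet)
Bit 1: prefix='00' -> emit 'h', reset
Bit 2: prefix='1' (no match yet)
Bit 3: prefix='10' -> emit 'b', reset
Bit 4: prefix='0' (no match yet)
Bit 5: prefix='01' (no match yet)
Bit 6: prefix='011' -> emit 'a', reset
Bit 7: prefix='0' (no match yet)
Bit 8: prefix='00' -> emit 'h', reset
Bit 9: prefix='0' (no match yet)
Bit 10: prefix='01' (no match yet)
Bit 11: prefix='010' -> emit 'n', reset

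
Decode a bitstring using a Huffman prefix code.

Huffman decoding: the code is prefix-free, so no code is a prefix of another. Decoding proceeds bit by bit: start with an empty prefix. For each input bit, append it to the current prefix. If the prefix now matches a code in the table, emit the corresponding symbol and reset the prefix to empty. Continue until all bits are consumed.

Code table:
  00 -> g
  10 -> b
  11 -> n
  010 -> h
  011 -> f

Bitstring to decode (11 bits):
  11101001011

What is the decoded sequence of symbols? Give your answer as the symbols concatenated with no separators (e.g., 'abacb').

Bit 0: prefix='1' (no match yet)
Bit 1: prefix='11' -> emit 'n', reset
Bit 2: prefix='1' (no match yet)
Bit 3: prefix='10' -> emit 'b', reset
Bit 4: prefix='1' (no match yet)
Bit 5: prefix='10' -> emit 'b', reset
Bit 6: prefix='0' (no match yet)
Bit 7: prefix='01' (no match yet)
Bit 8: prefix='010' -> emit 'h', reset
Bit 9: prefix='1' (no match yet)
Bit 10: prefix='11' -> emit 'n', reset

Answer: nbbhn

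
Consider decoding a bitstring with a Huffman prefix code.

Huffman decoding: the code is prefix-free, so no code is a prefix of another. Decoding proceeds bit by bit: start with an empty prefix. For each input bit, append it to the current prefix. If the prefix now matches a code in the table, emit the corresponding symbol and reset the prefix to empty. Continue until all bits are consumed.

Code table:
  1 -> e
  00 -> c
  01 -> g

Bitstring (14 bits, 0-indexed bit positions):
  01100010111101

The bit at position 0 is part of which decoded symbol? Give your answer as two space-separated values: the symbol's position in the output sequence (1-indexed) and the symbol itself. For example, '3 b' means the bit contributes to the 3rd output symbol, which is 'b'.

Answer: 1 g

Derivation:
Bit 0: prefix='0' (no match yet)
Bit 1: prefix='01' -> emit 'g', reset
Bit 2: prefix='1' -> emit 'e', reset
Bit 3: prefix='0' (no match yet)
Bit 4: prefix='00' -> emit 'c', reset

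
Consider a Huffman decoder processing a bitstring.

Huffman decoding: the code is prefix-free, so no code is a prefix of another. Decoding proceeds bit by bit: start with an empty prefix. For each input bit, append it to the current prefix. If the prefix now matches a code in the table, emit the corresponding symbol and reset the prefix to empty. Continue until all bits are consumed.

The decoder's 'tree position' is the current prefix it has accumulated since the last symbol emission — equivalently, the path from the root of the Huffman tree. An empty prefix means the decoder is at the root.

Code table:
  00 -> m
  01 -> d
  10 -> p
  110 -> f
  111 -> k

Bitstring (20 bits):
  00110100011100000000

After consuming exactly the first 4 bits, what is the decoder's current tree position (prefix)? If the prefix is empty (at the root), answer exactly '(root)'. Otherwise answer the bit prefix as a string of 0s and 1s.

Bit 0: prefix='0' (no match yet)
Bit 1: prefix='00' -> emit 'm', reset
Bit 2: prefix='1' (no match yet)
Bit 3: prefix='11' (no match yet)

Answer: 11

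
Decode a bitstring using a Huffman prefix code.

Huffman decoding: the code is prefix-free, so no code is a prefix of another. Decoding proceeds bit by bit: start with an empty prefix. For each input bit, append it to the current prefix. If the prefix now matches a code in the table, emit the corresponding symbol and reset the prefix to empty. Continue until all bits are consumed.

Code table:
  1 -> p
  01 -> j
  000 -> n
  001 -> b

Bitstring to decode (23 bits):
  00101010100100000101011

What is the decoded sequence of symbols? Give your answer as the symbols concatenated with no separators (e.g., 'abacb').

Bit 0: prefix='0' (no match yet)
Bit 1: prefix='00' (no match yet)
Bit 2: prefix='001' -> emit 'b', reset
Bit 3: prefix='0' (no match yet)
Bit 4: prefix='01' -> emit 'j', reset
Bit 5: prefix='0' (no match yet)
Bit 6: prefix='01' -> emit 'j', reset
Bit 7: prefix='0' (no match yet)
Bit 8: prefix='01' -> emit 'j', reset
Bit 9: prefix='0' (no match yet)
Bit 10: prefix='00' (no match yet)
Bit 11: prefix='001' -> emit 'b', reset
Bit 12: prefix='0' (no match yet)
Bit 13: prefix='00' (no match yet)
Bit 14: prefix='000' -> emit 'n', reset
Bit 15: prefix='0' (no match yet)
Bit 16: prefix='00' (no match yet)
Bit 17: prefix='001' -> emit 'b', reset
Bit 18: prefix='0' (no match yet)
Bit 19: prefix='01' -> emit 'j', reset
Bit 20: prefix='0' (no match yet)
Bit 21: prefix='01' -> emit 'j', reset
Bit 22: prefix='1' -> emit 'p', reset

Answer: bjjjbnbjjp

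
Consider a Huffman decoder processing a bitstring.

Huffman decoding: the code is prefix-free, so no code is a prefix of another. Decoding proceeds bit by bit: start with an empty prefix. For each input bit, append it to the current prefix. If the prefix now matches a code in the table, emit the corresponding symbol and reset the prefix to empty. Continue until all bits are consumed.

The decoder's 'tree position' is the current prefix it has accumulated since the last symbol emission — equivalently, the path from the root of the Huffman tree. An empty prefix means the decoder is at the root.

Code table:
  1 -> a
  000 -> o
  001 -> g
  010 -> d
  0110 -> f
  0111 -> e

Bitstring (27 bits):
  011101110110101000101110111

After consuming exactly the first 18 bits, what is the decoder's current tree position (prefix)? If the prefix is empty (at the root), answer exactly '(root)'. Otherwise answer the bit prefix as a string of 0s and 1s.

Answer: 00

Derivation:
Bit 0: prefix='0' (no match yet)
Bit 1: prefix='01' (no match yet)
Bit 2: prefix='011' (no match yet)
Bit 3: prefix='0111' -> emit 'e', reset
Bit 4: prefix='0' (no match yet)
Bit 5: prefix='01' (no match yet)
Bit 6: prefix='011' (no match yet)
Bit 7: prefix='0111' -> emit 'e', reset
Bit 8: prefix='0' (no match yet)
Bit 9: prefix='01' (no match yet)
Bit 10: prefix='011' (no match yet)
Bit 11: prefix='0110' -> emit 'f', reset
Bit 12: prefix='1' -> emit 'a', reset
Bit 13: prefix='0' (no match yet)
Bit 14: prefix='01' (no match yet)
Bit 15: prefix='010' -> emit 'd', reset
Bit 16: prefix='0' (no match yet)
Bit 17: prefix='00' (no match yet)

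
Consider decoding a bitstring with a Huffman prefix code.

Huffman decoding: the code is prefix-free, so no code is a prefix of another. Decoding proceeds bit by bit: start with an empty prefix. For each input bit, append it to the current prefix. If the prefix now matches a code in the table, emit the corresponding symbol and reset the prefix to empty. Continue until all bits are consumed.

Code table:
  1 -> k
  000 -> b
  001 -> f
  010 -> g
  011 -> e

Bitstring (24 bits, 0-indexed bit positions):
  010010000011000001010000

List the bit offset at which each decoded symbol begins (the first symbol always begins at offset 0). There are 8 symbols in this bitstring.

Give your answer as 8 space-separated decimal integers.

Answer: 0 3 6 9 12 15 18 21

Derivation:
Bit 0: prefix='0' (no match yet)
Bit 1: prefix='01' (no match yet)
Bit 2: prefix='010' -> emit 'g', reset
Bit 3: prefix='0' (no match yet)
Bit 4: prefix='01' (no match yet)
Bit 5: prefix='010' -> emit 'g', reset
Bit 6: prefix='0' (no match yet)
Bit 7: prefix='00' (no match yet)
Bit 8: prefix='000' -> emit 'b', reset
Bit 9: prefix='0' (no match yet)
Bit 10: prefix='01' (no match yet)
Bit 11: prefix='011' -> emit 'e', reset
Bit 12: prefix='0' (no match yet)
Bit 13: prefix='00' (no match yet)
Bit 14: prefix='000' -> emit 'b', reset
Bit 15: prefix='0' (no match yet)
Bit 16: prefix='00' (no match yet)
Bit 17: prefix='001' -> emit 'f', reset
Bit 18: prefix='0' (no match yet)
Bit 19: prefix='01' (no match yet)
Bit 20: prefix='010' -> emit 'g', reset
Bit 21: prefix='0' (no match yet)
Bit 22: prefix='00' (no match yet)
Bit 23: prefix='000' -> emit 'b', reset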